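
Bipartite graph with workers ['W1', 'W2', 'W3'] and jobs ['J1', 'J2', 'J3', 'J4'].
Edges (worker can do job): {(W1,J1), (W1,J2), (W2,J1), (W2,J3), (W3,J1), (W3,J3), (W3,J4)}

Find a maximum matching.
Matching: {(W1,J2), (W2,J1), (W3,J3)}

Maximum matching (size 3):
  W1 → J2
  W2 → J1
  W3 → J3

Each worker is assigned to at most one job, and each job to at most one worker.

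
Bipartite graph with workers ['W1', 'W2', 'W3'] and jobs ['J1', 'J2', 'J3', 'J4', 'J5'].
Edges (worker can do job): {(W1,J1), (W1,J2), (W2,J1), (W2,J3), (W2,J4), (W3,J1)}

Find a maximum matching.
Matching: {(W1,J2), (W2,J4), (W3,J1)}

Maximum matching (size 3):
  W1 → J2
  W2 → J4
  W3 → J1

Each worker is assigned to at most one job, and each job to at most one worker.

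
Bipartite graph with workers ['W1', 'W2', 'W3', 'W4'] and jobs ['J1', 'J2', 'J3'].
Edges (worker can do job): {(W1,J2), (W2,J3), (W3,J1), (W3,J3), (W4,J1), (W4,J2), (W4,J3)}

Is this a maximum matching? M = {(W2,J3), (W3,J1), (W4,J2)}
Yes, size 3 is maximum

Proposed matching has size 3.
Maximum matching size for this graph: 3.

This is a maximum matching.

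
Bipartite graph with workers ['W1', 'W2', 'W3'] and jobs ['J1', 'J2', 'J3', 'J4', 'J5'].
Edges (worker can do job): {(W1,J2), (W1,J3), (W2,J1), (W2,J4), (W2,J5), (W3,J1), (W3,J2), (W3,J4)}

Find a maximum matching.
Matching: {(W1,J3), (W2,J1), (W3,J2)}

Maximum matching (size 3):
  W1 → J3
  W2 → J1
  W3 → J2

Each worker is assigned to at most one job, and each job to at most one worker.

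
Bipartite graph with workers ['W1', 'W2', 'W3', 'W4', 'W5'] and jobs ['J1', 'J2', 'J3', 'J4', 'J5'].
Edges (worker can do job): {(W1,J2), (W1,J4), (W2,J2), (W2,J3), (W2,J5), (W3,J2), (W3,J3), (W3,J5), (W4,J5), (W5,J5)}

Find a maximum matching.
Matching: {(W1,J4), (W2,J2), (W3,J3), (W5,J5)}

Maximum matching (size 4):
  W1 → J4
  W2 → J2
  W3 → J3
  W5 → J5

Each worker is assigned to at most one job, and each job to at most one worker.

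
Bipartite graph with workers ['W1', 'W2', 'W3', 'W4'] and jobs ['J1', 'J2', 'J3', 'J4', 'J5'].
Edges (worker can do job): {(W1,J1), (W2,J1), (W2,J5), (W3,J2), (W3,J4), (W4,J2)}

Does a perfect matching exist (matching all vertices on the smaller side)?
Yes, perfect matching exists (size 4)

Perfect matching: {(W1,J1), (W2,J5), (W3,J4), (W4,J2)}
All 4 vertices on the smaller side are matched.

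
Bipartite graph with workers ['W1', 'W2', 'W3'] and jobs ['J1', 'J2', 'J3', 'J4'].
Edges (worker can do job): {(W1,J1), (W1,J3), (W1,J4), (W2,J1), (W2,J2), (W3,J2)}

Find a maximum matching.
Matching: {(W1,J3), (W2,J1), (W3,J2)}

Maximum matching (size 3):
  W1 → J3
  W2 → J1
  W3 → J2

Each worker is assigned to at most one job, and each job to at most one worker.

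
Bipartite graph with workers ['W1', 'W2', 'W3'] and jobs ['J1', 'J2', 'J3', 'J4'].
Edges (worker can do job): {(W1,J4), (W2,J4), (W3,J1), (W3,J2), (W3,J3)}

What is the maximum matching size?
Maximum matching size = 2

Maximum matching: {(W1,J4), (W3,J2)}
Size: 2

This assigns 2 workers to 2 distinct jobs.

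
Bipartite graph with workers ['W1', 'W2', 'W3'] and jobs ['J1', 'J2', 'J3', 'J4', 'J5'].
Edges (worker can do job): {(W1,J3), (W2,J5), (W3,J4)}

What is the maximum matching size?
Maximum matching size = 3

Maximum matching: {(W1,J3), (W2,J5), (W3,J4)}
Size: 3

This assigns 3 workers to 3 distinct jobs.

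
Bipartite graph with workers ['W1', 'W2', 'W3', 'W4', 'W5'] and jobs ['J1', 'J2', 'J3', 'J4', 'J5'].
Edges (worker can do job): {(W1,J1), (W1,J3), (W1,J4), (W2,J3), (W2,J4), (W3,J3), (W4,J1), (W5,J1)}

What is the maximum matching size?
Maximum matching size = 3

Maximum matching: {(W1,J4), (W3,J3), (W5,J1)}
Size: 3

This assigns 3 workers to 3 distinct jobs.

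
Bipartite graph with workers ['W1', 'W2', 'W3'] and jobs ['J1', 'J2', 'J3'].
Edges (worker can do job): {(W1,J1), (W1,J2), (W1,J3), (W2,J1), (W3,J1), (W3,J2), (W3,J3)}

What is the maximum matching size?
Maximum matching size = 3

Maximum matching: {(W1,J2), (W2,J1), (W3,J3)}
Size: 3

This assigns 3 workers to 3 distinct jobs.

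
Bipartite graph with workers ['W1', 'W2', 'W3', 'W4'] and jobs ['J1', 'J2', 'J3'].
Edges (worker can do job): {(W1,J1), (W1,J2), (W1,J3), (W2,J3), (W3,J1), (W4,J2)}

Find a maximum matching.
Matching: {(W1,J3), (W3,J1), (W4,J2)}

Maximum matching (size 3):
  W1 → J3
  W3 → J1
  W4 → J2

Each worker is assigned to at most one job, and each job to at most one worker.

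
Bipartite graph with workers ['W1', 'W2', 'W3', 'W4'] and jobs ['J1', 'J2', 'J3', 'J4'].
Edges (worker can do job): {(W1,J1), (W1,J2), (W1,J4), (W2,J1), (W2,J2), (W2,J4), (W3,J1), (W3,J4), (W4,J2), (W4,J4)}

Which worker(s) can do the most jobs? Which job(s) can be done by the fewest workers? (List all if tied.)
Most versatile: W1, W2 (3 jobs); Least covered: J3 (0 workers)

Worker degrees (jobs they can do): W1:3, W2:3, W3:2, W4:2
Job degrees (workers who can do it): J1:3, J2:3, J3:0, J4:4

Maximum worker degree is 3, achieved by: W1, W2
Minimum job degree is 0, achieved by: J3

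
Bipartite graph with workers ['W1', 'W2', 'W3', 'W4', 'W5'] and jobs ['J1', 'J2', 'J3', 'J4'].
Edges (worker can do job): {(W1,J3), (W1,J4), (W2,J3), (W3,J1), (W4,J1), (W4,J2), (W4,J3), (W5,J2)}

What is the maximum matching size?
Maximum matching size = 4

Maximum matching: {(W1,J4), (W3,J1), (W4,J3), (W5,J2)}
Size: 4

This assigns 4 workers to 4 distinct jobs.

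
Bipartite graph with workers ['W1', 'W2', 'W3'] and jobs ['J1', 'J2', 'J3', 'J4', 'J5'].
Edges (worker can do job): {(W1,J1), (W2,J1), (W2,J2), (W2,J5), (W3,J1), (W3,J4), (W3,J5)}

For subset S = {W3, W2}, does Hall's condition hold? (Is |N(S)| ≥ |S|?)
Yes: |N(S)| = 4, |S| = 2

Subset S = {W3, W2}
Neighbors N(S) = {J1, J2, J4, J5}

|N(S)| = 4, |S| = 2
Hall's condition: |N(S)| ≥ |S| is satisfied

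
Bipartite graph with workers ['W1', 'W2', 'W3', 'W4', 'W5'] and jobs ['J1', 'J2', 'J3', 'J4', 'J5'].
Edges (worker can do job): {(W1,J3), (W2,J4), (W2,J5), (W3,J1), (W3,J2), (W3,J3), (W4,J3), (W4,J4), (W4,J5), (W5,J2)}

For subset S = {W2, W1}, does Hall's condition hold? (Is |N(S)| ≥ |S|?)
Yes: |N(S)| = 3, |S| = 2

Subset S = {W2, W1}
Neighbors N(S) = {J3, J4, J5}

|N(S)| = 3, |S| = 2
Hall's condition: |N(S)| ≥ |S| is satisfied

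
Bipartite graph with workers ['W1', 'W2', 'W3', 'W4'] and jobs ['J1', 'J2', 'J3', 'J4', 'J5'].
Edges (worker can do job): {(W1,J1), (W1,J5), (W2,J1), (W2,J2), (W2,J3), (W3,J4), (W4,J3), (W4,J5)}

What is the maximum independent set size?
Maximum independent set = 5

By König's theorem:
- Min vertex cover = Max matching = 4
- Max independent set = Total vertices - Min vertex cover
- Max independent set = 9 - 4 = 5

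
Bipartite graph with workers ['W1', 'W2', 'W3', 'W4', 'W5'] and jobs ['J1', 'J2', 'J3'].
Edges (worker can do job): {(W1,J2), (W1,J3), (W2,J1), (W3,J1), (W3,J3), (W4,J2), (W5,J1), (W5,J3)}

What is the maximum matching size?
Maximum matching size = 3

Maximum matching: {(W3,J3), (W4,J2), (W5,J1)}
Size: 3

This assigns 3 workers to 3 distinct jobs.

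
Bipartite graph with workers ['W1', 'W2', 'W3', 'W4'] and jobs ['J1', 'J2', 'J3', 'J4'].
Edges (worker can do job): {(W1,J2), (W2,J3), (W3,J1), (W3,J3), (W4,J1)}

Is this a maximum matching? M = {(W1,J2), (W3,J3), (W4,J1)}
Yes, size 3 is maximum

Proposed matching has size 3.
Maximum matching size for this graph: 3.

This is a maximum matching.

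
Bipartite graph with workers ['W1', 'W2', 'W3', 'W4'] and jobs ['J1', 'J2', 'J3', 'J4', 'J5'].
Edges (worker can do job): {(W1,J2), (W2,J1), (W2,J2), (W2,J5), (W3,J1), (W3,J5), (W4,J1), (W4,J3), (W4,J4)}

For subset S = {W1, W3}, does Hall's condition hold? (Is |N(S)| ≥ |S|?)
Yes: |N(S)| = 3, |S| = 2

Subset S = {W1, W3}
Neighbors N(S) = {J1, J2, J5}

|N(S)| = 3, |S| = 2
Hall's condition: |N(S)| ≥ |S| is satisfied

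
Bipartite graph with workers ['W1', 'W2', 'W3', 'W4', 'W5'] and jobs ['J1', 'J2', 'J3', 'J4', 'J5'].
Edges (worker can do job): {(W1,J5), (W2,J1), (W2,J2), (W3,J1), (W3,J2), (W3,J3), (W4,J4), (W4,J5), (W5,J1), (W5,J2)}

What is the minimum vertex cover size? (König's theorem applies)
Minimum vertex cover size = 5

By König's theorem: in bipartite graphs,
min vertex cover = max matching = 5

Maximum matching has size 5, so minimum vertex cover also has size 5.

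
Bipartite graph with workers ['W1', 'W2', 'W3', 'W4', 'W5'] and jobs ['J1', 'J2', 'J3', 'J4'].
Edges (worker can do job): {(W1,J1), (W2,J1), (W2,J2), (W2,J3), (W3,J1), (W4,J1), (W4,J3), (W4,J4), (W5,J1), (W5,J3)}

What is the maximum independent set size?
Maximum independent set = 5

By König's theorem:
- Min vertex cover = Max matching = 4
- Max independent set = Total vertices - Min vertex cover
- Max independent set = 9 - 4 = 5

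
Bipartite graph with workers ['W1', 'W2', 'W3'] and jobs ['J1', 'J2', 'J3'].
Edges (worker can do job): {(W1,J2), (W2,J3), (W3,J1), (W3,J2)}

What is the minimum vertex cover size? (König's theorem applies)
Minimum vertex cover size = 3

By König's theorem: in bipartite graphs,
min vertex cover = max matching = 3

Maximum matching has size 3, so minimum vertex cover also has size 3.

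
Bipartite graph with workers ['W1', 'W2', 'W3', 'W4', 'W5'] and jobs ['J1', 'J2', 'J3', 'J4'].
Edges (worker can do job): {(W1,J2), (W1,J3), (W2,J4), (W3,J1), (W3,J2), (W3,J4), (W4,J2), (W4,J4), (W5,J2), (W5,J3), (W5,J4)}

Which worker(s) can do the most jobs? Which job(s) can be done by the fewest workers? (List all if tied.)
Most versatile: W3, W5 (3 jobs); Least covered: J1 (1 workers)

Worker degrees (jobs they can do): W1:2, W2:1, W3:3, W4:2, W5:3
Job degrees (workers who can do it): J1:1, J2:4, J3:2, J4:4

Maximum worker degree is 3, achieved by: W3, W5
Minimum job degree is 1, achieved by: J1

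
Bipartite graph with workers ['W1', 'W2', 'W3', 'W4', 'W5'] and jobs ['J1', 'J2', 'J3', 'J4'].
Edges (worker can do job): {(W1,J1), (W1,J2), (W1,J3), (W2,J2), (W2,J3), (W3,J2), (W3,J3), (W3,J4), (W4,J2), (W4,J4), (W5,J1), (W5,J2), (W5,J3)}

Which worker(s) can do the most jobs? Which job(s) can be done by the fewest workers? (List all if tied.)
Most versatile: W1, W3, W5 (3 jobs); Least covered: J1, J4 (2 workers)

Worker degrees (jobs they can do): W1:3, W2:2, W3:3, W4:2, W5:3
Job degrees (workers who can do it): J1:2, J2:5, J3:4, J4:2

Maximum worker degree is 3, achieved by: W1, W3, W5
Minimum job degree is 2, achieved by: J1, J4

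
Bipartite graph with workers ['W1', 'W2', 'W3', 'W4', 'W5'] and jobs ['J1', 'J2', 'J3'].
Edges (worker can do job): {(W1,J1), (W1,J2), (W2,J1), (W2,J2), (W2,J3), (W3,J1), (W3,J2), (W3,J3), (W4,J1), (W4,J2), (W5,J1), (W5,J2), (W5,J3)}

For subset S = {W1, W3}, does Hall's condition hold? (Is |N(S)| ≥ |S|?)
Yes: |N(S)| = 3, |S| = 2

Subset S = {W1, W3}
Neighbors N(S) = {J1, J2, J3}

|N(S)| = 3, |S| = 2
Hall's condition: |N(S)| ≥ |S| is satisfied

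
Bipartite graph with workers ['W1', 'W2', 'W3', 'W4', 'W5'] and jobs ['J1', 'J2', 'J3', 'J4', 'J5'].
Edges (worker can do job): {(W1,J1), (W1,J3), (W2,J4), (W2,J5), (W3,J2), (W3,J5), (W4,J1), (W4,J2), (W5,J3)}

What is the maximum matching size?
Maximum matching size = 5

Maximum matching: {(W1,J1), (W2,J4), (W3,J5), (W4,J2), (W5,J3)}
Size: 5

This assigns 5 workers to 5 distinct jobs.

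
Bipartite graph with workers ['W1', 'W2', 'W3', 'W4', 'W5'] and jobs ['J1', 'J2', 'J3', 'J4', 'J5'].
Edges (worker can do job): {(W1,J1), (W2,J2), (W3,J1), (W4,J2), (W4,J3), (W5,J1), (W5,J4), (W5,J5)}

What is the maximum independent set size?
Maximum independent set = 6

By König's theorem:
- Min vertex cover = Max matching = 4
- Max independent set = Total vertices - Min vertex cover
- Max independent set = 10 - 4 = 6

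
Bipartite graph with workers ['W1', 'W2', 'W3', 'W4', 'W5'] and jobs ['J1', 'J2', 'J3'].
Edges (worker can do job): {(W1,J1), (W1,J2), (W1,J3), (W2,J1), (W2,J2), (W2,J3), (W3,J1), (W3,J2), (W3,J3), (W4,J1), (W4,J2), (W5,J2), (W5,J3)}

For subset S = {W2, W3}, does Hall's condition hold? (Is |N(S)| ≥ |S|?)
Yes: |N(S)| = 3, |S| = 2

Subset S = {W2, W3}
Neighbors N(S) = {J1, J2, J3}

|N(S)| = 3, |S| = 2
Hall's condition: |N(S)| ≥ |S| is satisfied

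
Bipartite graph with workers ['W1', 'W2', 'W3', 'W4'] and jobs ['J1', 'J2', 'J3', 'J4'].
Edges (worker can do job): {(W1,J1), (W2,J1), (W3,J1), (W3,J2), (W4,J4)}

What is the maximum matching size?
Maximum matching size = 3

Maximum matching: {(W1,J1), (W3,J2), (W4,J4)}
Size: 3

This assigns 3 workers to 3 distinct jobs.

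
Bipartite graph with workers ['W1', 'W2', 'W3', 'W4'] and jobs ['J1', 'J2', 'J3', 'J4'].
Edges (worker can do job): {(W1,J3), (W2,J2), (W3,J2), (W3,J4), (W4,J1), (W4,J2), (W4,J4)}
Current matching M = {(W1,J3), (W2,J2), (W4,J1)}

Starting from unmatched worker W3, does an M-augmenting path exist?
Yes: W3 → J4

An M-augmenting path alternates non-matching / matching edges, starting and ending at unmatched vertices.
Path: W3 → J4
(J4 is unmatched in M, so the path is augmenting.)
Flipping edges along this path would increase |M| from 3 to 4.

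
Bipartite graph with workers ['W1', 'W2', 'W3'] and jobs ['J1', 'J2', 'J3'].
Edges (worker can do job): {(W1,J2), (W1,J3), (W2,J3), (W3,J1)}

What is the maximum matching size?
Maximum matching size = 3

Maximum matching: {(W1,J2), (W2,J3), (W3,J1)}
Size: 3

This assigns 3 workers to 3 distinct jobs.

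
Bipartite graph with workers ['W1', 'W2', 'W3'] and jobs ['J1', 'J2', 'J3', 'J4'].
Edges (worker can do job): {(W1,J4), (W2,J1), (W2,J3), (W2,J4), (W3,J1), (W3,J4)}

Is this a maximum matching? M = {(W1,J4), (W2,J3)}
No, size 2 is not maximum

Proposed matching has size 2.
Maximum matching size for this graph: 3.

This is NOT maximum - can be improved to size 3.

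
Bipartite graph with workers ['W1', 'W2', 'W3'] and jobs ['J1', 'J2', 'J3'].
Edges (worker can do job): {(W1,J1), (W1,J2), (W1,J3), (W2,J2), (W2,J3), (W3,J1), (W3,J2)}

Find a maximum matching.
Matching: {(W1,J2), (W2,J3), (W3,J1)}

Maximum matching (size 3):
  W1 → J2
  W2 → J3
  W3 → J1

Each worker is assigned to at most one job, and each job to at most one worker.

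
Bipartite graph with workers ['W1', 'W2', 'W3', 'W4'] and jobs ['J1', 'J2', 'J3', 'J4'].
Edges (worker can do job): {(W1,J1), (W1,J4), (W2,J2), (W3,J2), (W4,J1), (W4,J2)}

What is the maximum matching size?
Maximum matching size = 3

Maximum matching: {(W1,J4), (W3,J2), (W4,J1)}
Size: 3

This assigns 3 workers to 3 distinct jobs.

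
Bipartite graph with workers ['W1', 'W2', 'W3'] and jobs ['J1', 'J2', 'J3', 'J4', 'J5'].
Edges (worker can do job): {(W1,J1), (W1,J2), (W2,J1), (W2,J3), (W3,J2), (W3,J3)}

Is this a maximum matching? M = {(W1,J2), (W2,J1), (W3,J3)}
Yes, size 3 is maximum

Proposed matching has size 3.
Maximum matching size for this graph: 3.

This is a maximum matching.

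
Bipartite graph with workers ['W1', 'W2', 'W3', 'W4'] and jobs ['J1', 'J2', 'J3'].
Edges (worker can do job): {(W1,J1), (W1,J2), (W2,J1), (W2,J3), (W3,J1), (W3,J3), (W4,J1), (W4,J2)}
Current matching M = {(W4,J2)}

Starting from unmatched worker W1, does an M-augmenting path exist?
Yes: W1 → J2 → W4 → J1

An M-augmenting path alternates non-matching / matching edges, starting and ending at unmatched vertices.
Path: W1 → J2 → W4 → J1
(J1 is unmatched in M, so the path is augmenting.)
Flipping edges along this path would increase |M| from 1 to 2.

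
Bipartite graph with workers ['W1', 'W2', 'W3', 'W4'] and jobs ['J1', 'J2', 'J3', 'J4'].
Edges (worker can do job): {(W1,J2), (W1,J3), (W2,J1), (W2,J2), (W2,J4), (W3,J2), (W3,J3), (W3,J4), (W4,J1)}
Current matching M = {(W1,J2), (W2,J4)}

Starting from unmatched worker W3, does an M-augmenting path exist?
Yes: W3 → J3

An M-augmenting path alternates non-matching / matching edges, starting and ending at unmatched vertices.
Path: W3 → J3
(J3 is unmatched in M, so the path is augmenting.)
Flipping edges along this path would increase |M| from 2 to 3.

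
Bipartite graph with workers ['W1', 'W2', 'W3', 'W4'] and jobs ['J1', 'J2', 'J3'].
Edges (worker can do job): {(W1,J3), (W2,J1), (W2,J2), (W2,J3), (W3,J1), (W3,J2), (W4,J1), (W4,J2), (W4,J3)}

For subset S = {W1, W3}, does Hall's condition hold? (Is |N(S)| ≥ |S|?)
Yes: |N(S)| = 3, |S| = 2

Subset S = {W1, W3}
Neighbors N(S) = {J1, J2, J3}

|N(S)| = 3, |S| = 2
Hall's condition: |N(S)| ≥ |S| is satisfied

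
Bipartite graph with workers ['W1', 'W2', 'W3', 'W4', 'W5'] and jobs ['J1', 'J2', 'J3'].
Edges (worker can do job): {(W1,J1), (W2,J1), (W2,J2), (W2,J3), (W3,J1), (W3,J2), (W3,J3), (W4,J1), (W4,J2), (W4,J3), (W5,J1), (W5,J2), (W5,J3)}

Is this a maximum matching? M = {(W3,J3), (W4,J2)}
No, size 2 is not maximum

Proposed matching has size 2.
Maximum matching size for this graph: 3.

This is NOT maximum - can be improved to size 3.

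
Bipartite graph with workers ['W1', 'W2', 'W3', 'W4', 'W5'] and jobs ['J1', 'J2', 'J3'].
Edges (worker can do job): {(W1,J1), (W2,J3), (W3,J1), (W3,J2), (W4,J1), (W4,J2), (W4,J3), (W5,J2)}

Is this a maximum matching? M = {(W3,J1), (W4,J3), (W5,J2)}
Yes, size 3 is maximum

Proposed matching has size 3.
Maximum matching size for this graph: 3.

This is a maximum matching.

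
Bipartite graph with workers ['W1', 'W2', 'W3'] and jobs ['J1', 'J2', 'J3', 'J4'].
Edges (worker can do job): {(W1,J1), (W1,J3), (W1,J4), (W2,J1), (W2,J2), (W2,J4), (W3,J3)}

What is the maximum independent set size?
Maximum independent set = 4

By König's theorem:
- Min vertex cover = Max matching = 3
- Max independent set = Total vertices - Min vertex cover
- Max independent set = 7 - 3 = 4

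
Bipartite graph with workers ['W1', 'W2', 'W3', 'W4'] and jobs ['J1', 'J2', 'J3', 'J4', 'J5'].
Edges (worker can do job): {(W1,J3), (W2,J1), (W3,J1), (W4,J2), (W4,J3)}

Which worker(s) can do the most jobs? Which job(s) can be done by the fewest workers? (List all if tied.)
Most versatile: W4 (2 jobs); Least covered: J4, J5 (0 workers)

Worker degrees (jobs they can do): W1:1, W2:1, W3:1, W4:2
Job degrees (workers who can do it): J1:2, J2:1, J3:2, J4:0, J5:0

Maximum worker degree is 2, achieved by: W4
Minimum job degree is 0, achieved by: J4, J5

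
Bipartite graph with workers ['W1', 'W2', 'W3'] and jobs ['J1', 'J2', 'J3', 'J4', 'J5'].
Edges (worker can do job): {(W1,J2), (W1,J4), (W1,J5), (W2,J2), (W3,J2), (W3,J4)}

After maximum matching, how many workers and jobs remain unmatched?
Unmatched: 0 workers, 2 jobs

Maximum matching size: 3
Workers: 3 total, 3 matched, 0 unmatched
Jobs: 5 total, 3 matched, 2 unmatched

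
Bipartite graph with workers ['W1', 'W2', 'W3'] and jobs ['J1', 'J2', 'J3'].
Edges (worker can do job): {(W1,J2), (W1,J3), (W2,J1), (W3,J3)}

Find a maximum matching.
Matching: {(W1,J2), (W2,J1), (W3,J3)}

Maximum matching (size 3):
  W1 → J2
  W2 → J1
  W3 → J3

Each worker is assigned to at most one job, and each job to at most one worker.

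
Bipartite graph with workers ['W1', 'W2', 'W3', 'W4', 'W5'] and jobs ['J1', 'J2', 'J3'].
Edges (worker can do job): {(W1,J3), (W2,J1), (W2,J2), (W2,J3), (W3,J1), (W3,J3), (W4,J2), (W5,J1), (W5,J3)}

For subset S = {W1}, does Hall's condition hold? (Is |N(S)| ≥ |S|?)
Yes: |N(S)| = 1, |S| = 1

Subset S = {W1}
Neighbors N(S) = {J3}

|N(S)| = 1, |S| = 1
Hall's condition: |N(S)| ≥ |S| is satisfied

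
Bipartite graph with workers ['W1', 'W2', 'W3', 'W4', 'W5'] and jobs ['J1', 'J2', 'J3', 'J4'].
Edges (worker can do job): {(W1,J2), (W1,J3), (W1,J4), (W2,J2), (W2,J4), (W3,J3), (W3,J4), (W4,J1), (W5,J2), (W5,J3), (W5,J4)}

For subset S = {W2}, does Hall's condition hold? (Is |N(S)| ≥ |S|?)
Yes: |N(S)| = 2, |S| = 1

Subset S = {W2}
Neighbors N(S) = {J2, J4}

|N(S)| = 2, |S| = 1
Hall's condition: |N(S)| ≥ |S| is satisfied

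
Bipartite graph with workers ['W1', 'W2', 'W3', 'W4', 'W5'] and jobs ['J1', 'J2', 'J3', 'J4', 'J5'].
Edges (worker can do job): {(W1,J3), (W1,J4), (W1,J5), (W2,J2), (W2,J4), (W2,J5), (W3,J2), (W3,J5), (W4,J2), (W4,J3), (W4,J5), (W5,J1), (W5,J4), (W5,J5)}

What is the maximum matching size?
Maximum matching size = 5

Maximum matching: {(W1,J4), (W2,J2), (W3,J5), (W4,J3), (W5,J1)}
Size: 5

This assigns 5 workers to 5 distinct jobs.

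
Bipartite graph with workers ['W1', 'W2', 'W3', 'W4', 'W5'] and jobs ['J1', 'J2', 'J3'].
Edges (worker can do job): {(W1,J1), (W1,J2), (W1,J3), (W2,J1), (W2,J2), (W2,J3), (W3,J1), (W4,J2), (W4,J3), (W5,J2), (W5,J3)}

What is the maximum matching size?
Maximum matching size = 3

Maximum matching: {(W3,J1), (W4,J3), (W5,J2)}
Size: 3

This assigns 3 workers to 3 distinct jobs.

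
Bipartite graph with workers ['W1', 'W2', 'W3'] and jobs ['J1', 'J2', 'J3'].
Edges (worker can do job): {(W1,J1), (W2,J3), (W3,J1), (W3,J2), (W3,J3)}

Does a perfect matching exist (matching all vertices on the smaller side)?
Yes, perfect matching exists (size 3)

Perfect matching: {(W1,J1), (W2,J3), (W3,J2)}
All 3 vertices on the smaller side are matched.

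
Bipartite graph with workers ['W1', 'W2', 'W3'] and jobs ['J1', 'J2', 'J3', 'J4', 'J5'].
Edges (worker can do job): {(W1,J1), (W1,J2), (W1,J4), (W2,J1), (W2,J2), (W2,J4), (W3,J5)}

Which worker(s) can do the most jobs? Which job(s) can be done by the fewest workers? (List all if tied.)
Most versatile: W1, W2 (3 jobs); Least covered: J3 (0 workers)

Worker degrees (jobs they can do): W1:3, W2:3, W3:1
Job degrees (workers who can do it): J1:2, J2:2, J3:0, J4:2, J5:1

Maximum worker degree is 3, achieved by: W1, W2
Minimum job degree is 0, achieved by: J3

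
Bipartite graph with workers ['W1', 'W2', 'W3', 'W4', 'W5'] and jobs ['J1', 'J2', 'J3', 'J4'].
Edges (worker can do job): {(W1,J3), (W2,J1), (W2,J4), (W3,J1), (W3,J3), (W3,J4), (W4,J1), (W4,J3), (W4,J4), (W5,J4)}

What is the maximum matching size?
Maximum matching size = 3

Maximum matching: {(W3,J1), (W4,J3), (W5,J4)}
Size: 3

This assigns 3 workers to 3 distinct jobs.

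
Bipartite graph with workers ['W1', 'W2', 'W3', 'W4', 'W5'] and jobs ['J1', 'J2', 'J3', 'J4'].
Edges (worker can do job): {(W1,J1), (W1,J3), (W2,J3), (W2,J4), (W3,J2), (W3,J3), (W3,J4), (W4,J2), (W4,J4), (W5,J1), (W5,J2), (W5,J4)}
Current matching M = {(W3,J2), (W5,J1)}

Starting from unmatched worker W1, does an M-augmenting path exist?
Yes: W1 → J3

An M-augmenting path alternates non-matching / matching edges, starting and ending at unmatched vertices.
Path: W1 → J3
(J3 is unmatched in M, so the path is augmenting.)
Flipping edges along this path would increase |M| from 2 to 3.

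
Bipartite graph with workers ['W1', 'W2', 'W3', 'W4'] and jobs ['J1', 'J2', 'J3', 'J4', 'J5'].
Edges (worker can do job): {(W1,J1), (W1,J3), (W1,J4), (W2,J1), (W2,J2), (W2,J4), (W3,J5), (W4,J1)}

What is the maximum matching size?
Maximum matching size = 4

Maximum matching: {(W1,J3), (W2,J2), (W3,J5), (W4,J1)}
Size: 4

This assigns 4 workers to 4 distinct jobs.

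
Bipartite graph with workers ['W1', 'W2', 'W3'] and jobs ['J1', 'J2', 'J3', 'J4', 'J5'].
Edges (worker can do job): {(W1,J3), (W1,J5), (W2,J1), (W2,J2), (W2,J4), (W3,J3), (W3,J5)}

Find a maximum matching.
Matching: {(W1,J5), (W2,J4), (W3,J3)}

Maximum matching (size 3):
  W1 → J5
  W2 → J4
  W3 → J3

Each worker is assigned to at most one job, and each job to at most one worker.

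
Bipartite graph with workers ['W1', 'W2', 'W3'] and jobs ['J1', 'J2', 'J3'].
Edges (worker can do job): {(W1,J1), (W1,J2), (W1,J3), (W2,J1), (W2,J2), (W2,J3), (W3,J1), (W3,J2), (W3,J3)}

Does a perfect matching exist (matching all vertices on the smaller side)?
Yes, perfect matching exists (size 3)

Perfect matching: {(W1,J3), (W2,J1), (W3,J2)}
All 3 vertices on the smaller side are matched.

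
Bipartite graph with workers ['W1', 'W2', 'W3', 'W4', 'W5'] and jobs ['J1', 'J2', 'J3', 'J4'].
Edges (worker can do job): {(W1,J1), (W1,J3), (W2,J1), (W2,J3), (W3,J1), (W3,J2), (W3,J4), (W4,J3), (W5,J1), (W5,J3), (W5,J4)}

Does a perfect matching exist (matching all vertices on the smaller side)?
Yes, perfect matching exists (size 4)

Perfect matching: {(W1,J1), (W3,J2), (W4,J3), (W5,J4)}
All 4 vertices on the smaller side are matched.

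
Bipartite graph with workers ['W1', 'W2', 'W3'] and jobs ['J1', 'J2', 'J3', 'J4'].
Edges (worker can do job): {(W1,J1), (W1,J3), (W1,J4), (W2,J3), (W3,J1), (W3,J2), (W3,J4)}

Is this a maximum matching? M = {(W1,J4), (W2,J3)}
No, size 2 is not maximum

Proposed matching has size 2.
Maximum matching size for this graph: 3.

This is NOT maximum - can be improved to size 3.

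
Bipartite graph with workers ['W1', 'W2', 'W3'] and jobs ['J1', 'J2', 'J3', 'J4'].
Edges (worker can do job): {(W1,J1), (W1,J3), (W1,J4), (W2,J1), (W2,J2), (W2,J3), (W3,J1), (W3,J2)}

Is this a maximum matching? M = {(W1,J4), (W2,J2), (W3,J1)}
Yes, size 3 is maximum

Proposed matching has size 3.
Maximum matching size for this graph: 3.

This is a maximum matching.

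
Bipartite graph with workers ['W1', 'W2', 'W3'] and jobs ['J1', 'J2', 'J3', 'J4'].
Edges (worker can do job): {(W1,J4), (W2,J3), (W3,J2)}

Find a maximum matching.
Matching: {(W1,J4), (W2,J3), (W3,J2)}

Maximum matching (size 3):
  W1 → J4
  W2 → J3
  W3 → J2

Each worker is assigned to at most one job, and each job to at most one worker.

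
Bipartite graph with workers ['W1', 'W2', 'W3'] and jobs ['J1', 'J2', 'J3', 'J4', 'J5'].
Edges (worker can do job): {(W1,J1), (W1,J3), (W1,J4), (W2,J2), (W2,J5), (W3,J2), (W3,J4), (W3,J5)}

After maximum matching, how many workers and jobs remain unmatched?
Unmatched: 0 workers, 2 jobs

Maximum matching size: 3
Workers: 3 total, 3 matched, 0 unmatched
Jobs: 5 total, 3 matched, 2 unmatched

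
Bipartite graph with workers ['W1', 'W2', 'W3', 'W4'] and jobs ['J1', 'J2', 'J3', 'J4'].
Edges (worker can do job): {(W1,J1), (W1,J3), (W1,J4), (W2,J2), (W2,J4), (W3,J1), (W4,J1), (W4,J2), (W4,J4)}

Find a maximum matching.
Matching: {(W1,J3), (W2,J2), (W3,J1), (W4,J4)}

Maximum matching (size 4):
  W1 → J3
  W2 → J2
  W3 → J1
  W4 → J4

Each worker is assigned to at most one job, and each job to at most one worker.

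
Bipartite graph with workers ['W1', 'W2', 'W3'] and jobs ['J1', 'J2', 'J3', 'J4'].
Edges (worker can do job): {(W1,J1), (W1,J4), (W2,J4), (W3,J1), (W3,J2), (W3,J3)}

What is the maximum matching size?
Maximum matching size = 3

Maximum matching: {(W1,J1), (W2,J4), (W3,J2)}
Size: 3

This assigns 3 workers to 3 distinct jobs.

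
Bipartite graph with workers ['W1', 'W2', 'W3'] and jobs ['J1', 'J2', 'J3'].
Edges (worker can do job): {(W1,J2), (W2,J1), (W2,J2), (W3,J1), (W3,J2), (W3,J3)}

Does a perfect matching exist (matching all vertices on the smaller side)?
Yes, perfect matching exists (size 3)

Perfect matching: {(W1,J2), (W2,J1), (W3,J3)}
All 3 vertices on the smaller side are matched.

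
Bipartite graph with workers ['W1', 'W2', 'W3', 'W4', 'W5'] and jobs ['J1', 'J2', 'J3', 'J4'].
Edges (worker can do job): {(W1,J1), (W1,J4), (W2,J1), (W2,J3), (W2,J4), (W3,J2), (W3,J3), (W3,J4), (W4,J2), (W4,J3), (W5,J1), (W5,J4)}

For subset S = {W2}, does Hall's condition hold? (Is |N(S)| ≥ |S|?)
Yes: |N(S)| = 3, |S| = 1

Subset S = {W2}
Neighbors N(S) = {J1, J3, J4}

|N(S)| = 3, |S| = 1
Hall's condition: |N(S)| ≥ |S| is satisfied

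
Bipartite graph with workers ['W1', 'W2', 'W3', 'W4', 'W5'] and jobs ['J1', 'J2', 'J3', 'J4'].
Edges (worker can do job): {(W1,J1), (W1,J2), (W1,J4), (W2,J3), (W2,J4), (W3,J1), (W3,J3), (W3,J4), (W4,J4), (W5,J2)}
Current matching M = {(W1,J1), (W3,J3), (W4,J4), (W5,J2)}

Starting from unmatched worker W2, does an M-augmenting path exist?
No augmenting path from W2

Alternating search from W2 reaches jobs: {J1, J2, J3, J4}.
Every reachable job is already matched in M, and following those matched edges back to workers exposes no further unvisited jobs.
No M-augmenting path from W2 exists.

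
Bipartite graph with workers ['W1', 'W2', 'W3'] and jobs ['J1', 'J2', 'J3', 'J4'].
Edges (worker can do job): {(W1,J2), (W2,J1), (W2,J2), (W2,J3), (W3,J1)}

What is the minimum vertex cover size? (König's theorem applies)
Minimum vertex cover size = 3

By König's theorem: in bipartite graphs,
min vertex cover = max matching = 3

Maximum matching has size 3, so minimum vertex cover also has size 3.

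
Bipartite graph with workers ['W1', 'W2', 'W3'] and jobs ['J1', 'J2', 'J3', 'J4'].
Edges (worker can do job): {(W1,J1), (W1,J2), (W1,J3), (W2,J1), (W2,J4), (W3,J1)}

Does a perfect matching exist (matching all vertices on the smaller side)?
Yes, perfect matching exists (size 3)

Perfect matching: {(W1,J3), (W2,J4), (W3,J1)}
All 3 vertices on the smaller side are matched.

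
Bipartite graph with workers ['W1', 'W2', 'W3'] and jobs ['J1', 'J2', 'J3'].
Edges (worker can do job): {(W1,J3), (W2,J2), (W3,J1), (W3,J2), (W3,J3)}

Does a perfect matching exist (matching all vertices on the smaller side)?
Yes, perfect matching exists (size 3)

Perfect matching: {(W1,J3), (W2,J2), (W3,J1)}
All 3 vertices on the smaller side are matched.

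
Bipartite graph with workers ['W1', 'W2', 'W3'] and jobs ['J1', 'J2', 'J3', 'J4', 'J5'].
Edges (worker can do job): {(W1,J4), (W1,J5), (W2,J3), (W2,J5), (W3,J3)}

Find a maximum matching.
Matching: {(W1,J4), (W2,J5), (W3,J3)}

Maximum matching (size 3):
  W1 → J4
  W2 → J5
  W3 → J3

Each worker is assigned to at most one job, and each job to at most one worker.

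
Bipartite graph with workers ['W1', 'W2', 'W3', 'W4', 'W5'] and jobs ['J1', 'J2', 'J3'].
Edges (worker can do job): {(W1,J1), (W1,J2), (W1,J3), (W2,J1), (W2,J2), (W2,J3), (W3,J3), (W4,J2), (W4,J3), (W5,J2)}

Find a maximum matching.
Matching: {(W1,J1), (W3,J3), (W5,J2)}

Maximum matching (size 3):
  W1 → J1
  W3 → J3
  W5 → J2

Each worker is assigned to at most one job, and each job to at most one worker.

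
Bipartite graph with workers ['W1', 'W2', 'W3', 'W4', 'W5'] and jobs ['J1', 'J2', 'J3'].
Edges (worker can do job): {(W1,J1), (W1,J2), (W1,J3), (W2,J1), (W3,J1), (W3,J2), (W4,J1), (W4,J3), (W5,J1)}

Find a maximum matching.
Matching: {(W1,J2), (W3,J1), (W4,J3)}

Maximum matching (size 3):
  W1 → J2
  W3 → J1
  W4 → J3

Each worker is assigned to at most one job, and each job to at most one worker.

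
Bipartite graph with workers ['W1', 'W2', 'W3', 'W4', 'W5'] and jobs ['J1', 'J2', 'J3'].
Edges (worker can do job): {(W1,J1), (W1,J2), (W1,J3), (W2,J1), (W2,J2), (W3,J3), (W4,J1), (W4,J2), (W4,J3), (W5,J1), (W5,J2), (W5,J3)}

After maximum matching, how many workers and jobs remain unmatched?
Unmatched: 2 workers, 0 jobs

Maximum matching size: 3
Workers: 5 total, 3 matched, 2 unmatched
Jobs: 3 total, 3 matched, 0 unmatched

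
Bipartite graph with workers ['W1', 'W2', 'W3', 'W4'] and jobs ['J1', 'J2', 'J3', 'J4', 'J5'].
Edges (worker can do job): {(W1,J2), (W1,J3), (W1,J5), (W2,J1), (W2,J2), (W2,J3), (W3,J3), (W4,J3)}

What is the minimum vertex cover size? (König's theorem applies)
Minimum vertex cover size = 3

By König's theorem: in bipartite graphs,
min vertex cover = max matching = 3

Maximum matching has size 3, so minimum vertex cover also has size 3.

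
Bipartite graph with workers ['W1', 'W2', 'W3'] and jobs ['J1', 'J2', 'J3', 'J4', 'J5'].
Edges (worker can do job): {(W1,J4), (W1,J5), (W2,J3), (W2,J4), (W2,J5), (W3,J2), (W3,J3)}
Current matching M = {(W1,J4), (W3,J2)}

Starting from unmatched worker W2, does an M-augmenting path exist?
Yes: W2 → J5

An M-augmenting path alternates non-matching / matching edges, starting and ending at unmatched vertices.
Path: W2 → J5
(J5 is unmatched in M, so the path is augmenting.)
Flipping edges along this path would increase |M| from 2 to 3.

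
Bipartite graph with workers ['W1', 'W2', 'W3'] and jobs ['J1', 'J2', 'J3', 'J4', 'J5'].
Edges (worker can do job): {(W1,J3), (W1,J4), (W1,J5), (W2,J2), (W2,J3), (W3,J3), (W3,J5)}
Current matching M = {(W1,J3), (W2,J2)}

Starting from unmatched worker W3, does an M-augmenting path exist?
Yes: W3 → J5

An M-augmenting path alternates non-matching / matching edges, starting and ending at unmatched vertices.
Path: W3 → J5
(J5 is unmatched in M, so the path is augmenting.)
Flipping edges along this path would increase |M| from 2 to 3.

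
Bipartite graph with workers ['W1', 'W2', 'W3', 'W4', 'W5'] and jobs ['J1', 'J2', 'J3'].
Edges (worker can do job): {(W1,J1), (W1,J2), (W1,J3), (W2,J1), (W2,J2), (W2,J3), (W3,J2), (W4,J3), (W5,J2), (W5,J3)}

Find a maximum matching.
Matching: {(W1,J1), (W3,J2), (W5,J3)}

Maximum matching (size 3):
  W1 → J1
  W3 → J2
  W5 → J3

Each worker is assigned to at most one job, and each job to at most one worker.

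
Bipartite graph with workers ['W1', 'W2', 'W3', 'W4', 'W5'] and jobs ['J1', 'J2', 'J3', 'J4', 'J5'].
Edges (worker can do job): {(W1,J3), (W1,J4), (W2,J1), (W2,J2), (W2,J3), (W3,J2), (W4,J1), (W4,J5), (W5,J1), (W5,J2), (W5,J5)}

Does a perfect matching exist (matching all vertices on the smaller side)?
Yes, perfect matching exists (size 5)

Perfect matching: {(W1,J4), (W2,J3), (W3,J2), (W4,J5), (W5,J1)}
All 5 vertices on the smaller side are matched.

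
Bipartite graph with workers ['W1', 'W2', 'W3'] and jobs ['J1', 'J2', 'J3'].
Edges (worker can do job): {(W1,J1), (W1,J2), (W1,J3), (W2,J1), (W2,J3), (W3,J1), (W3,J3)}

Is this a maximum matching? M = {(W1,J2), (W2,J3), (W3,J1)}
Yes, size 3 is maximum

Proposed matching has size 3.
Maximum matching size for this graph: 3.

This is a maximum matching.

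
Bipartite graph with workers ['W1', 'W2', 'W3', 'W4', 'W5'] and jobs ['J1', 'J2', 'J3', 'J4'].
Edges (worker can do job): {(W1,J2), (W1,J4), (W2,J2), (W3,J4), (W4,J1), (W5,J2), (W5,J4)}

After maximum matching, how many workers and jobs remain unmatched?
Unmatched: 2 workers, 1 jobs

Maximum matching size: 3
Workers: 5 total, 3 matched, 2 unmatched
Jobs: 4 total, 3 matched, 1 unmatched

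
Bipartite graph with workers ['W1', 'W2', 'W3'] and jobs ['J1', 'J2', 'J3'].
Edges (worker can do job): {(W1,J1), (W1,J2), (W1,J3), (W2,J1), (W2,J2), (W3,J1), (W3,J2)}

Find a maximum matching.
Matching: {(W1,J3), (W2,J2), (W3,J1)}

Maximum matching (size 3):
  W1 → J3
  W2 → J2
  W3 → J1

Each worker is assigned to at most one job, and each job to at most one worker.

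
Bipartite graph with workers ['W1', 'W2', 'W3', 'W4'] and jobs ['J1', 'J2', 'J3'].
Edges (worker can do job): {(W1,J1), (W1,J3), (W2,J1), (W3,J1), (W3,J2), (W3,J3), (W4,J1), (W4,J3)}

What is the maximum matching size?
Maximum matching size = 3

Maximum matching: {(W1,J1), (W3,J2), (W4,J3)}
Size: 3

This assigns 3 workers to 3 distinct jobs.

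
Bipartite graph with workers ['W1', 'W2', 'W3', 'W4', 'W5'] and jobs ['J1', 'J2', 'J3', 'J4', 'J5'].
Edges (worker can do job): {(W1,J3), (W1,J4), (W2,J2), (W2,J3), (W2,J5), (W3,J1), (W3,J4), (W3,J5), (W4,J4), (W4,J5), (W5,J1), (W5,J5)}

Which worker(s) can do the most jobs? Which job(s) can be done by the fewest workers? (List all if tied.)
Most versatile: W2, W3 (3 jobs); Least covered: J2 (1 workers)

Worker degrees (jobs they can do): W1:2, W2:3, W3:3, W4:2, W5:2
Job degrees (workers who can do it): J1:2, J2:1, J3:2, J4:3, J5:4

Maximum worker degree is 3, achieved by: W2, W3
Minimum job degree is 1, achieved by: J2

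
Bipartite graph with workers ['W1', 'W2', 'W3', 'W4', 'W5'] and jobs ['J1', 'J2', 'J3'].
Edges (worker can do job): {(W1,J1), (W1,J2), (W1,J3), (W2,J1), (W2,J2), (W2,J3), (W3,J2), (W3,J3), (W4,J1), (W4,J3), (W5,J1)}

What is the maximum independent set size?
Maximum independent set = 5

By König's theorem:
- Min vertex cover = Max matching = 3
- Max independent set = Total vertices - Min vertex cover
- Max independent set = 8 - 3 = 5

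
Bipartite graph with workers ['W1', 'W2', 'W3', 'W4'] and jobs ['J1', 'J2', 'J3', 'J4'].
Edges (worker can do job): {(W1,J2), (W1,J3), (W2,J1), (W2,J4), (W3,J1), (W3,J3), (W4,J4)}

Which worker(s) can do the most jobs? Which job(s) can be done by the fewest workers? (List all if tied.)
Most versatile: W1, W2, W3 (2 jobs); Least covered: J2 (1 workers)

Worker degrees (jobs they can do): W1:2, W2:2, W3:2, W4:1
Job degrees (workers who can do it): J1:2, J2:1, J3:2, J4:2

Maximum worker degree is 2, achieved by: W1, W2, W3
Minimum job degree is 1, achieved by: J2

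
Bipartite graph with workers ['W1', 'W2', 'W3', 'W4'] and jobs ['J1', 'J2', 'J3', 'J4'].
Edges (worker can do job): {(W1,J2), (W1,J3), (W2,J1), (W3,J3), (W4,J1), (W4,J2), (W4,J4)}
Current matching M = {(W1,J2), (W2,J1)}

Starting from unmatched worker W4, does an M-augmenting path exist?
Yes: W4 → J2 → W1 → J3

An M-augmenting path alternates non-matching / matching edges, starting and ending at unmatched vertices.
Path: W4 → J2 → W1 → J3
(J3 is unmatched in M, so the path is augmenting.)
Flipping edges along this path would increase |M| from 2 to 3.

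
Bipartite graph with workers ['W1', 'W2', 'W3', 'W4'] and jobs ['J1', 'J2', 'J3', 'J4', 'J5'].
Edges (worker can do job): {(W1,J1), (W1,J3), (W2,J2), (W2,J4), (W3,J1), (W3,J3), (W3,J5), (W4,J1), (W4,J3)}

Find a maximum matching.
Matching: {(W1,J1), (W2,J4), (W3,J5), (W4,J3)}

Maximum matching (size 4):
  W1 → J1
  W2 → J4
  W3 → J5
  W4 → J3

Each worker is assigned to at most one job, and each job to at most one worker.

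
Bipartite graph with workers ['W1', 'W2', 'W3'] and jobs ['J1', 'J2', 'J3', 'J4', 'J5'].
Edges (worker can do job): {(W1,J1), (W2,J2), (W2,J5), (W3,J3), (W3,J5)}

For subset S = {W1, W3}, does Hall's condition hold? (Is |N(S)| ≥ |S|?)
Yes: |N(S)| = 3, |S| = 2

Subset S = {W1, W3}
Neighbors N(S) = {J1, J3, J5}

|N(S)| = 3, |S| = 2
Hall's condition: |N(S)| ≥ |S| is satisfied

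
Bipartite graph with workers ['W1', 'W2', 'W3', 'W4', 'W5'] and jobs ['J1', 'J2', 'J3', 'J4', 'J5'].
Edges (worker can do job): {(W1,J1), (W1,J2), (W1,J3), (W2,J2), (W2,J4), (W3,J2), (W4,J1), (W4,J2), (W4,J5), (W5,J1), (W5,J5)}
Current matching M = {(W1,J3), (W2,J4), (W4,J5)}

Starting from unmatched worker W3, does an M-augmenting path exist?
Yes: W3 → J2

An M-augmenting path alternates non-matching / matching edges, starting and ending at unmatched vertices.
Path: W3 → J2
(J2 is unmatched in M, so the path is augmenting.)
Flipping edges along this path would increase |M| from 3 to 4.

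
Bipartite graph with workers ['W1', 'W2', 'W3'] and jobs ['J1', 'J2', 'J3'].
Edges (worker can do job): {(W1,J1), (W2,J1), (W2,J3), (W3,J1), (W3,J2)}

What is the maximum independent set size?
Maximum independent set = 3

By König's theorem:
- Min vertex cover = Max matching = 3
- Max independent set = Total vertices - Min vertex cover
- Max independent set = 6 - 3 = 3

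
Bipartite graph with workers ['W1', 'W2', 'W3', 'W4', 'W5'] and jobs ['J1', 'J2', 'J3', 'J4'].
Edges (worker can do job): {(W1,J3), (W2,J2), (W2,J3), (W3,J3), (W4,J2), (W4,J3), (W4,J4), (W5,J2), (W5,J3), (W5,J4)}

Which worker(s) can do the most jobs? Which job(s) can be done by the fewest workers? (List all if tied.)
Most versatile: W4, W5 (3 jobs); Least covered: J1 (0 workers)

Worker degrees (jobs they can do): W1:1, W2:2, W3:1, W4:3, W5:3
Job degrees (workers who can do it): J1:0, J2:3, J3:5, J4:2

Maximum worker degree is 3, achieved by: W4, W5
Minimum job degree is 0, achieved by: J1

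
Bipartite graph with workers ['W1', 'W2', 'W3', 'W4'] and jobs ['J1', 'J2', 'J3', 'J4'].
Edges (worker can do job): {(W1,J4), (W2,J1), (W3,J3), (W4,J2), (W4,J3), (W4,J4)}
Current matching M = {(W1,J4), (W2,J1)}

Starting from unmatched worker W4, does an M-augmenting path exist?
Yes: W4 → J2

An M-augmenting path alternates non-matching / matching edges, starting and ending at unmatched vertices.
Path: W4 → J2
(J2 is unmatched in M, so the path is augmenting.)
Flipping edges along this path would increase |M| from 2 to 3.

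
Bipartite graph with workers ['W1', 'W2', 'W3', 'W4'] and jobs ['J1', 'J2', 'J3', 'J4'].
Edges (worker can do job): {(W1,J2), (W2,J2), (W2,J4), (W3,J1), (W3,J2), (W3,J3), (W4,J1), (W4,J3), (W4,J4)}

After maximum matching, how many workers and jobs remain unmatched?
Unmatched: 0 workers, 0 jobs

Maximum matching size: 4
Workers: 4 total, 4 matched, 0 unmatched
Jobs: 4 total, 4 matched, 0 unmatched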